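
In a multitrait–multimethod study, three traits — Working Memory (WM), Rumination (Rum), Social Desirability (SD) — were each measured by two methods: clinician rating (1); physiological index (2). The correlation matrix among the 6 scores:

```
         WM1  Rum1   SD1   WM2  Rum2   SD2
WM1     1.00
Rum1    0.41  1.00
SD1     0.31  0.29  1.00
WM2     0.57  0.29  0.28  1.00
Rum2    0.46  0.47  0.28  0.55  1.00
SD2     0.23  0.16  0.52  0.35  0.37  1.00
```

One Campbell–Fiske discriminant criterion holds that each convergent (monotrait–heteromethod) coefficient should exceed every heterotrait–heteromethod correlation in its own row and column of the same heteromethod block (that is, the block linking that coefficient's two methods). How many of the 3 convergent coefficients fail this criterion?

Convergent coefficients and their comparison sets:
WM (methods 1·2): 0.57 vs {0.46, 0.29, 0.23, 0.28} → pass.
Rum (methods 1·2): 0.47 vs {0.29, 0.46, 0.16, 0.28} → pass.
SD (methods 1·2): 0.52 vs {0.28, 0.23, 0.28, 0.16} → pass.
0 of 3 fail.

0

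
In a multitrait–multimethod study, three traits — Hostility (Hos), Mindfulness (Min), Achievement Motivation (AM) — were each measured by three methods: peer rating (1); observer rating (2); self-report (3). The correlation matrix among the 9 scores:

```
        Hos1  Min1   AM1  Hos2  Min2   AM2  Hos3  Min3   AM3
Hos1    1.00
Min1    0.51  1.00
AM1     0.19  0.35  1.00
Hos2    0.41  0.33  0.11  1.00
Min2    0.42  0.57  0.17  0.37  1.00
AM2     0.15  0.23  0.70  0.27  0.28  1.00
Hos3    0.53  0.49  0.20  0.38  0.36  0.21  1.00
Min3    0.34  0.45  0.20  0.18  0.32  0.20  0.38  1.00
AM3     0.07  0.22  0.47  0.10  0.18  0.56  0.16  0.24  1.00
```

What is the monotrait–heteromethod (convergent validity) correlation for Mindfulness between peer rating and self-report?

Same trait (Min), different methods: r(Min1, Min3) = 0.45.

0.45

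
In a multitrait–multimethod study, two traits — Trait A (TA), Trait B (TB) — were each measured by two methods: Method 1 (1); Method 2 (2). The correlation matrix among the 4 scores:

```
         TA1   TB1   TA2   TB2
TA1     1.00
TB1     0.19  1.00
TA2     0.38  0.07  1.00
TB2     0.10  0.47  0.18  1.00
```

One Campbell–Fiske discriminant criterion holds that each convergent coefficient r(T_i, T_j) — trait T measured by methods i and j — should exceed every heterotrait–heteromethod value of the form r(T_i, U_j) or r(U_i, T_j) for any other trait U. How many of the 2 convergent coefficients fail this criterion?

0

Checking each validity diagonal entry against its comparison values:
TA (methods 1·2): 0.38 vs {0.10, 0.07} → pass.
TB (methods 1·2): 0.47 vs {0.07, 0.10} → pass.
0 of 2 fail.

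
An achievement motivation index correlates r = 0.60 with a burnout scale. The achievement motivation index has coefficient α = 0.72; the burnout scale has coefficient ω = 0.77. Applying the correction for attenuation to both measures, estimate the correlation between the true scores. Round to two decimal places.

0.81

r_true = r_obs / √(r_xx · r_yy) = 0.60 / √(0.72 × 0.77) = 0.60 / √0.5544 = 0.60 / 0.7446 ≈ 0.81.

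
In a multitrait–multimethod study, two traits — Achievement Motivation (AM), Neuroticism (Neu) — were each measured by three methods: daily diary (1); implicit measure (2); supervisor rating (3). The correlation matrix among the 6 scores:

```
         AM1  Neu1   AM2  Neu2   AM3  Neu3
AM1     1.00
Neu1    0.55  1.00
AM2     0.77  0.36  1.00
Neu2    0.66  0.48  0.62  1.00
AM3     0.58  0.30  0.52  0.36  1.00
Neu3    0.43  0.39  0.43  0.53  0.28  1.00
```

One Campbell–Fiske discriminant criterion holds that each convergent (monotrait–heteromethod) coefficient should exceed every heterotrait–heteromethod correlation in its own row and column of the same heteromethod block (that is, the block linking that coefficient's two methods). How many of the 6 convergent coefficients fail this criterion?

2

Each convergent coefficient versus the relevant comparison correlations:
AM (methods 1·2): 0.77 vs {0.66, 0.36} → pass.
AM (methods 1·3): 0.58 vs {0.43, 0.30} → pass.
AM (methods 2·3): 0.52 vs {0.43, 0.36} → pass.
Neu (methods 1·2): 0.48 vs {0.36, 0.66} → fail.
Neu (methods 1·3): 0.39 vs {0.30, 0.43} → fail.
Neu (methods 2·3): 0.53 vs {0.36, 0.43} → pass.
2 of 6 fail.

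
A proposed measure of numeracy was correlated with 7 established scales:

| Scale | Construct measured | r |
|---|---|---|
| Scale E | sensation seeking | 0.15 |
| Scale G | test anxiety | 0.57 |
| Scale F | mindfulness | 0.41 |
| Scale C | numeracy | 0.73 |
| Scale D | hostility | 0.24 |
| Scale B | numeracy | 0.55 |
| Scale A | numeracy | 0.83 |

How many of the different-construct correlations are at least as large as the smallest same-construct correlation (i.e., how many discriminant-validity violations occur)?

1

Convergent (same construct = numeracy): Scale C, Scale B, Scale A.
Smallest convergent = 0.55. Discriminant values: 0.15, 0.57, 0.41, 0.24; count ≥ 0.55 → 1.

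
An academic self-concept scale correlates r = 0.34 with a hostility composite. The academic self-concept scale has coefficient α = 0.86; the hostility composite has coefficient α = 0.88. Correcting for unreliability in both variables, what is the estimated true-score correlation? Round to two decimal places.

0.39

r_true = r_obs / √(r_xx · r_yy) = 0.34 / √(0.86 × 0.88) = 0.34 / √0.7568 = 0.34 / 0.8699 ≈ 0.39.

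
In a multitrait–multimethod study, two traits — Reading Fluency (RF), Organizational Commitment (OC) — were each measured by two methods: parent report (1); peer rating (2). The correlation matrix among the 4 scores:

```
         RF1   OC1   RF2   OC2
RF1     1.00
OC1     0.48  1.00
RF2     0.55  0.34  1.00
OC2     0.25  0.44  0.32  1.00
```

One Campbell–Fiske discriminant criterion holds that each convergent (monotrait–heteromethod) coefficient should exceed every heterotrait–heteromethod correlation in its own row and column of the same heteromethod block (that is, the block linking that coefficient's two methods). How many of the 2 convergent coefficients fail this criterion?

0

Each convergent coefficient versus the relevant comparison correlations:
RF (methods 1·2): 0.55 vs {0.25, 0.34} → pass.
OC (methods 1·2): 0.44 vs {0.34, 0.25} → pass.
0 of 2 fail.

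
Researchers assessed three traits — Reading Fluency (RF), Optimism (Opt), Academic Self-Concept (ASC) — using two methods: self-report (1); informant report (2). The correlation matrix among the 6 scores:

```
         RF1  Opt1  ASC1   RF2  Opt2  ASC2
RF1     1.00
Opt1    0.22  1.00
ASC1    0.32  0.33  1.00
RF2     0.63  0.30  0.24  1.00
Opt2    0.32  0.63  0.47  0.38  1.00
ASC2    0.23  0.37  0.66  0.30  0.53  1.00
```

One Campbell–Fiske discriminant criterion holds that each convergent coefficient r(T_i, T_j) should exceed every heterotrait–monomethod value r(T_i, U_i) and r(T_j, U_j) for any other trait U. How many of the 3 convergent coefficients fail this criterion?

Checking each validity diagonal entry against its comparison values:
RF (methods 1·2): 0.63 vs {0.22, 0.38, 0.32, 0.30} → pass.
Opt (methods 1·2): 0.63 vs {0.22, 0.38, 0.33, 0.53} → pass.
ASC (methods 1·2): 0.66 vs {0.32, 0.30, 0.33, 0.53} → pass.
0 of 3 fail.

0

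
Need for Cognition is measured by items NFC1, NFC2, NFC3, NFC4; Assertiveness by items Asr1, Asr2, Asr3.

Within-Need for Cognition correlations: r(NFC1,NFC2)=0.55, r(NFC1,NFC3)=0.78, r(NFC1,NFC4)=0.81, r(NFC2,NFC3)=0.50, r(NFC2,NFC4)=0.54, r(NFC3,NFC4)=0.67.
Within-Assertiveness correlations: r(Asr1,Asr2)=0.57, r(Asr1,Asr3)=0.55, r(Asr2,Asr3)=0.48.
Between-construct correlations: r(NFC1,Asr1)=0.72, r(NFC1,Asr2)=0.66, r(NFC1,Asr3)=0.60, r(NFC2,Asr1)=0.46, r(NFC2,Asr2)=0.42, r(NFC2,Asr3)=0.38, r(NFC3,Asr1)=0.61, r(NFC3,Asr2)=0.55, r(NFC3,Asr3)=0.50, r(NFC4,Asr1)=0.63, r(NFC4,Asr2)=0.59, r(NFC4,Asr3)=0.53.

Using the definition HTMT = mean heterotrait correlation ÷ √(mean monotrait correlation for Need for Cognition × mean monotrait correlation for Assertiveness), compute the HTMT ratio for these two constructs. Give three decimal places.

0.947

Between-construct mean = 6.65/12 = 0.5542.
Mean within-NFC = 3.85/6 = 0.6417; mean within-Asr = 1.60/3 = 0.5333.
Geometric mean = √(0.6417 × 0.5333) = 0.5850.
HTMT = 0.5542 / 0.5850 = 0.947.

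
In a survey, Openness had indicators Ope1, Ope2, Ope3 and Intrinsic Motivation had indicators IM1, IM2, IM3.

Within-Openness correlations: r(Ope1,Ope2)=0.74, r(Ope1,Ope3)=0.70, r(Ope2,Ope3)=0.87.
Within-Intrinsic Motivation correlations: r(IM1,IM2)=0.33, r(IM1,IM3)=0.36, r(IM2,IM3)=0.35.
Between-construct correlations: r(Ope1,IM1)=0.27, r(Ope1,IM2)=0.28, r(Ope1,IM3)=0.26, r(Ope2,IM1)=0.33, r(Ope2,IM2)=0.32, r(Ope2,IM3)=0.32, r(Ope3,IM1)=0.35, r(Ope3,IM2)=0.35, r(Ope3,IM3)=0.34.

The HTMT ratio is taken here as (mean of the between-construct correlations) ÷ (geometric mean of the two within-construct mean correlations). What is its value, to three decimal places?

Between-construct mean = 2.82/9 = 0.3133.
Mean within-Ope = 2.31/3 = 0.7700; mean within-IM = 1.04/3 = 0.3467.
Geometric mean = √(0.7700 × 0.3467) = 0.5167.
HTMT = 0.3133 / 0.5167 = 0.606.

0.606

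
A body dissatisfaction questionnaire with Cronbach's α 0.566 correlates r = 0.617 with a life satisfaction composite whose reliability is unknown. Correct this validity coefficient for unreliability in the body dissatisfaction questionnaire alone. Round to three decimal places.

Single correction: r_c = r_obs / √r_xx = 0.617 / √0.566 = 0.617 / 0.7523 ≈ 0.820.

0.820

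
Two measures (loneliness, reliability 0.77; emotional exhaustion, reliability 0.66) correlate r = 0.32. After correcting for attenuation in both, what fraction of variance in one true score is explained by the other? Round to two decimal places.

Disattenuated r = 0.32 / √(0.77 × 0.66) = 0.32 / 0.7129 = 0.4489.
Shared true-score variance = 0.4489² = 0.2015 ≈ 0.20.

0.20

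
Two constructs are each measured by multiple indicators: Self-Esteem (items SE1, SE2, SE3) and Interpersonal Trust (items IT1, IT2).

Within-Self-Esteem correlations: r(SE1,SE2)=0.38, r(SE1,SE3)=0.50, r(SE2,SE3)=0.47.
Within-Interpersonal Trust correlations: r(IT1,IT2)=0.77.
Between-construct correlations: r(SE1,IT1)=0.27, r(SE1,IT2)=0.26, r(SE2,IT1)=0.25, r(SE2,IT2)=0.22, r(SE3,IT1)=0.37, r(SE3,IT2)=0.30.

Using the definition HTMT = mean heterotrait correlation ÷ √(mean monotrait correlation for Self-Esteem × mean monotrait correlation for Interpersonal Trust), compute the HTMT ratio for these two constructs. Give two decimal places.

0.47

Between-construct mean = 1.67/6 = 0.2783.
Mean within-SE = 1.35/3 = 0.4500; mean within-IT = 0.77/1 = 0.7700.
Geometric mean = √(0.4500 × 0.7700) = 0.5886.
HTMT = 0.2783 / 0.5886 = 0.47.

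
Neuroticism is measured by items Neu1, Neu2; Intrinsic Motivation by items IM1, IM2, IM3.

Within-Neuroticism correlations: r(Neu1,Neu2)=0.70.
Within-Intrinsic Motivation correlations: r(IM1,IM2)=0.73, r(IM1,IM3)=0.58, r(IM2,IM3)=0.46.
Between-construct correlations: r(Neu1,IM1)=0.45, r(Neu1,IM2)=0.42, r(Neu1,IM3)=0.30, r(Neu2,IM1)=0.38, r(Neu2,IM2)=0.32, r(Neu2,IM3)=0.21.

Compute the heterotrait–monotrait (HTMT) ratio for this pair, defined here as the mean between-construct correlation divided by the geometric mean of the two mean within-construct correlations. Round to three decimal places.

Between-construct mean = 2.08/6 = 0.3467.
Mean within-Neu = 0.70/1 = 0.7000; mean within-IM = 1.77/3 = 0.5900.
Geometric mean = √(0.7000 × 0.5900) = 0.6427.
HTMT = 0.3467 / 0.6427 = 0.539.

0.539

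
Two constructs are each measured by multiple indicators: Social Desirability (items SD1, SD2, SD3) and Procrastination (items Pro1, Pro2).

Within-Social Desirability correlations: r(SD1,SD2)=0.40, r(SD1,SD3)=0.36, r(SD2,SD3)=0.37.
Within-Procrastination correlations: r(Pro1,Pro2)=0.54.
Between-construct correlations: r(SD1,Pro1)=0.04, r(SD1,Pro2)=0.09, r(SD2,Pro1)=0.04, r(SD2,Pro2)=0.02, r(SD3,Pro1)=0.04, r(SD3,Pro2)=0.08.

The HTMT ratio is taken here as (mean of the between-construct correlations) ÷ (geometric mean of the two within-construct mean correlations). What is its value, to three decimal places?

0.115

Mean heterotrait r = 0.31/6 = 0.0517.
Mean within-SD = 1.13/3 = 0.3767; mean within-Pro = 0.54/1 = 0.5400.
Geometric mean = √(0.3767 × 0.5400) = 0.4510.
HTMT = 0.0517 / 0.4510 = 0.115.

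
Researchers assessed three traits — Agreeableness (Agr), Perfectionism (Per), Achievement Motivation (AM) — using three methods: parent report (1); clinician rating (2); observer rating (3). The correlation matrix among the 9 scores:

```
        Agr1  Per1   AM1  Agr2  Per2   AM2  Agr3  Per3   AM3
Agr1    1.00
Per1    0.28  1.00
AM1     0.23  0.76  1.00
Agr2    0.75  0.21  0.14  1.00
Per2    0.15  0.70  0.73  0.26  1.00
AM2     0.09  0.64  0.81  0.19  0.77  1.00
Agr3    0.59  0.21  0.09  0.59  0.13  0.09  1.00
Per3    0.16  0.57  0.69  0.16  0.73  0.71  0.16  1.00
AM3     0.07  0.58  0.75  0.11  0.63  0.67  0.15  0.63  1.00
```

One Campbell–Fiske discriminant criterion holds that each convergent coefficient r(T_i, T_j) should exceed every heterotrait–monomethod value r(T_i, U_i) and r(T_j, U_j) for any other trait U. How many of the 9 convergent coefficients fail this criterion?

5

Checking each validity diagonal entry against its comparison values:
Agr (methods 1·2): 0.75 vs {0.28, 0.26, 0.23, 0.19} → pass.
Agr (methods 1·3): 0.59 vs {0.28, 0.16, 0.23, 0.15} → pass.
Agr (methods 2·3): 0.59 vs {0.26, 0.16, 0.19, 0.15} → pass.
Per (methods 1·2): 0.70 vs {0.28, 0.26, 0.76, 0.77} → fail.
Per (methods 1·3): 0.57 vs {0.28, 0.16, 0.76, 0.63} → fail.
Per (methods 2·3): 0.73 vs {0.26, 0.16, 0.77, 0.63} → fail.
AM (methods 1·2): 0.81 vs {0.23, 0.19, 0.76, 0.77} → pass.
AM (methods 1·3): 0.75 vs {0.23, 0.15, 0.76, 0.63} → fail.
AM (methods 2·3): 0.67 vs {0.19, 0.15, 0.77, 0.63} → fail.
5 of 9 fail.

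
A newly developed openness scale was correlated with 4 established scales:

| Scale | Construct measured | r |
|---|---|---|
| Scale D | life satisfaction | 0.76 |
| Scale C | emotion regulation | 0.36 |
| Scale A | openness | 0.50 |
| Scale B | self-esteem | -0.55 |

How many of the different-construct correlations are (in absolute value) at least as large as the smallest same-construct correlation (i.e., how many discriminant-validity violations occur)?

Convergent (same construct = openness): Scale A.
Smallest convergent = 0.50. Discriminant |r|: 0.76, 0.36, 0.55; count ≥ 0.50 → 2.

2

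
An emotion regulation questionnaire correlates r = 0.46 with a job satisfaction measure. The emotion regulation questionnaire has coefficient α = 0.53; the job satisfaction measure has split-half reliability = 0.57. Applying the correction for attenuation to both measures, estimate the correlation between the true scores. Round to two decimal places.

0.84

r_true = r_obs / √(r_xx · r_yy) = 0.46 / √(0.53 × 0.57) = 0.46 / √0.3021 = 0.46 / 0.5496 ≈ 0.84.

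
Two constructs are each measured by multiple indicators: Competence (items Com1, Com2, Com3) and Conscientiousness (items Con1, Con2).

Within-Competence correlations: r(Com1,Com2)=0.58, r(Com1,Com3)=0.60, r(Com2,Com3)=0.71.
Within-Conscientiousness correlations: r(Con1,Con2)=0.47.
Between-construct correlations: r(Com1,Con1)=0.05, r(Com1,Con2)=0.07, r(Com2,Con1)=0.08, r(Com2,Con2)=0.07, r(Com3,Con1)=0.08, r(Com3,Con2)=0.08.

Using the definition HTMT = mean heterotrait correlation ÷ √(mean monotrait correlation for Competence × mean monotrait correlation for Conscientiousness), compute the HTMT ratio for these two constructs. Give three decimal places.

0.132

Mean between = 0.43/6 = 0.0717.
Mean within-Com = 1.89/3 = 0.6300; mean within-Con = 0.47/1 = 0.4700.
Geometric mean = √(0.6300 × 0.4700) = 0.5442.
HTMT = 0.0717 / 0.5442 = 0.132.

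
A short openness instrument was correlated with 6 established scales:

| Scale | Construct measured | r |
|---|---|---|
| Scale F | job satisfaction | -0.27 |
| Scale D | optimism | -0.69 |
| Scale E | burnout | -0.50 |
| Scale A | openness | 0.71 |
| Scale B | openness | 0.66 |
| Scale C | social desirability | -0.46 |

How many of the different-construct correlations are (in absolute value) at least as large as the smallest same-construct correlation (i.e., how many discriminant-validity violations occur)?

Convergent (same construct = openness): Scale A, Scale B.
Smallest convergent = 0.66. Discriminant |r|: 0.27, 0.69, 0.50, 0.46; count ≥ 0.66 → 1.

1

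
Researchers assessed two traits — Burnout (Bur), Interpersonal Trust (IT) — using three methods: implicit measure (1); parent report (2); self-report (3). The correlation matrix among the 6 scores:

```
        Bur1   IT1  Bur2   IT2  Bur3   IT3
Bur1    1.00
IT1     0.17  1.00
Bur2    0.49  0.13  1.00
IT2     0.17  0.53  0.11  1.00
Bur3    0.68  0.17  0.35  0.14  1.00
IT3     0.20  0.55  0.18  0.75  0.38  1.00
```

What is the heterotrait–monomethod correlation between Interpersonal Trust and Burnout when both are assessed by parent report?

0.11

Different traits, same method: r(IT2, Bur2) = 0.11.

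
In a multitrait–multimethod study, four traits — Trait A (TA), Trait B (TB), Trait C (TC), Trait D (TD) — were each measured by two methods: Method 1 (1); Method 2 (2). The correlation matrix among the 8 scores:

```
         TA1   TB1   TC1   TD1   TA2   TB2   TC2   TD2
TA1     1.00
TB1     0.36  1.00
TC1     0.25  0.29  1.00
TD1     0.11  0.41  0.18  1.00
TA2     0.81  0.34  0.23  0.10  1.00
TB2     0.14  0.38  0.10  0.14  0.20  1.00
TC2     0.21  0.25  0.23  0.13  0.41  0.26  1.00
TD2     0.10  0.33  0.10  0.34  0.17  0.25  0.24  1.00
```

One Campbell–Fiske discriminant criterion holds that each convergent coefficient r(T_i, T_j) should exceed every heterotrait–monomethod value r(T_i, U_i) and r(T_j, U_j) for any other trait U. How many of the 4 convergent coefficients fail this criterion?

3

Checking each validity diagonal entry against its comparison values:
TA (methods 1·2): 0.81 vs {0.36, 0.20, 0.25, 0.41, 0.11, 0.17} → pass.
TB (methods 1·2): 0.38 vs {0.36, 0.20, 0.29, 0.26, 0.41, 0.25} → fail.
TC (methods 1·2): 0.23 vs {0.25, 0.41, 0.29, 0.26, 0.18, 0.24} → fail.
TD (methods 1·2): 0.34 vs {0.11, 0.17, 0.41, 0.25, 0.18, 0.24} → fail.
3 of 4 fail.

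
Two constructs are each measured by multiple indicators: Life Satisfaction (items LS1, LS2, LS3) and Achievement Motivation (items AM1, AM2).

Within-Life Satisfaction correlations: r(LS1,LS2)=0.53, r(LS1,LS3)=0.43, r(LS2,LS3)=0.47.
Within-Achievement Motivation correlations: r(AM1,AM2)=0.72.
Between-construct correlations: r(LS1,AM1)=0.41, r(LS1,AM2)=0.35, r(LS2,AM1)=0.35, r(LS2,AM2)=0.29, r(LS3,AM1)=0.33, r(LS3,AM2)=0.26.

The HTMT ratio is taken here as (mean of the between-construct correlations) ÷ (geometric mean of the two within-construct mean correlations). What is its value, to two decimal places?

0.57

Mean heterotrait r = 1.99/6 = 0.3317.
Mean within-LS = 1.43/3 = 0.4767; mean within-AM = 0.72/1 = 0.7200.
Geometric mean = √(0.4767 × 0.7200) = 0.5859.
HTMT = 0.3317 / 0.5859 = 0.57.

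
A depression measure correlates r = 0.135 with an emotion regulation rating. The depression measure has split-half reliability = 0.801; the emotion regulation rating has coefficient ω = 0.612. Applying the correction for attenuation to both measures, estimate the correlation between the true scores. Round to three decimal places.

r_true = r_obs / √(r_xx · r_yy) = 0.135 / √(0.801 × 0.612) = 0.135 / √0.490212 = 0.135 / 0.7002 ≈ 0.193.

0.193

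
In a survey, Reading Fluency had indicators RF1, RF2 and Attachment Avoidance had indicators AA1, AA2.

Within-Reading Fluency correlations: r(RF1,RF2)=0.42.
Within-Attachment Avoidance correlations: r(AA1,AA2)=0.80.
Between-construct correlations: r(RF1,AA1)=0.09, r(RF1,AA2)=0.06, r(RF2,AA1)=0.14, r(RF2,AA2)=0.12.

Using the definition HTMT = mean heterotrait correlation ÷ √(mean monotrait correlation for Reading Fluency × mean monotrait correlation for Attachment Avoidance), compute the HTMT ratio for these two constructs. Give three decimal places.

0.177

Mean between = 0.41/4 = 0.1025.
Mean within-RF = 0.42/1 = 0.4200; mean within-AA = 0.80/1 = 0.8000.
Geometric mean = √(0.4200 × 0.8000) = 0.5797.
HTMT = 0.1025 / 0.5797 = 0.177.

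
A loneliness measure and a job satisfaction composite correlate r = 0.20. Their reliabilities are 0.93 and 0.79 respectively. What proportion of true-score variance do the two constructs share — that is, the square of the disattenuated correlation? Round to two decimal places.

Disattenuated r = 0.20 / √(0.93 × 0.79) = 0.20 / 0.8571 = 0.2333.
Shared true-score variance = 0.2333² = 0.0544 ≈ 0.05.

0.05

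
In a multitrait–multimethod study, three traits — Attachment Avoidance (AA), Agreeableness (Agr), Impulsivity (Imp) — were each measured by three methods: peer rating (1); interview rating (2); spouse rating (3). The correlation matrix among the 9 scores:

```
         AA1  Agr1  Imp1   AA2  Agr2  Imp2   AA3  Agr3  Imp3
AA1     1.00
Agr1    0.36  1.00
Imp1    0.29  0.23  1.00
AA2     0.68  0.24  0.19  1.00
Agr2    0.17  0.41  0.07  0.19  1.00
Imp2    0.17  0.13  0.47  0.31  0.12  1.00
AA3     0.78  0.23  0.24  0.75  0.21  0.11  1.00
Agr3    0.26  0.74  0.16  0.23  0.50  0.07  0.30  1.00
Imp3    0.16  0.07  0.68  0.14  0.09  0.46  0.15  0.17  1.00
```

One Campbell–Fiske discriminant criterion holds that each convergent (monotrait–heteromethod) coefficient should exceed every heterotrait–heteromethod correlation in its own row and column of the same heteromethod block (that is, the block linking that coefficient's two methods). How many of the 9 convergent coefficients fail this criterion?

0

Each convergent coefficient versus the relevant comparison correlations:
AA (methods 1·2): 0.68 vs {0.17, 0.24, 0.17, 0.19} → pass.
AA (methods 1·3): 0.78 vs {0.26, 0.23, 0.16, 0.24} → pass.
AA (methods 2·3): 0.75 vs {0.23, 0.21, 0.14, 0.11} → pass.
Agr (methods 1·2): 0.41 vs {0.24, 0.17, 0.13, 0.07} → pass.
Agr (methods 1·3): 0.74 vs {0.23, 0.26, 0.07, 0.16} → pass.
Agr (methods 2·3): 0.50 vs {0.21, 0.23, 0.09, 0.07} → pass.
Imp (methods 1·2): 0.47 vs {0.19, 0.17, 0.07, 0.13} → pass.
Imp (methods 1·3): 0.68 vs {0.24, 0.16, 0.16, 0.07} → pass.
Imp (methods 2·3): 0.46 vs {0.11, 0.14, 0.07, 0.09} → pass.
0 of 9 fail.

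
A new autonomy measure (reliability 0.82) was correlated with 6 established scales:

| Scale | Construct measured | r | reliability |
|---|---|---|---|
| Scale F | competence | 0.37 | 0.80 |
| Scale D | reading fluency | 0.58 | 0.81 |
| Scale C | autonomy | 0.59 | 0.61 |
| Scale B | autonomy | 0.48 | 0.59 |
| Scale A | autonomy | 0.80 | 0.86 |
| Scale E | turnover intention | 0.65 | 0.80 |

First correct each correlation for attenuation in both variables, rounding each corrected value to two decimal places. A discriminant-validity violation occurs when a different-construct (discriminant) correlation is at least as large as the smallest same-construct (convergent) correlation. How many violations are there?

2

Disattenuated r (r / √(r_scale · r_new)):
  Scale F (disc): 0.37 / √(0.80·0.82) = 0.46
  Scale D (disc): 0.58 / √(0.81·0.82) = 0.71
  Scale C (conv): 0.59 / √(0.61·0.82) = 0.83
  Scale B (conv): 0.48 / √(0.59·0.82) = 0.69
  Scale A (conv): 0.80 / √(0.86·0.82) = 0.95
  Scale E (disc): 0.65 / √(0.80·0.82) = 0.80
Smallest convergent = 0.69. Discriminant values: 0.46, 0.71, 0.80; count ≥ 0.69 → 2.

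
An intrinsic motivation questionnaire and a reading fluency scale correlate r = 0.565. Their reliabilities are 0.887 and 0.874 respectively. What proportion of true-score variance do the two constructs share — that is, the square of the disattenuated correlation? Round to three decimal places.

0.412

Disattenuated r = 0.565 / √(0.887 × 0.874) = 0.565 / 0.8805 = 0.6417.
Shared true-score variance = 0.6417² = 0.4118 ≈ 0.412.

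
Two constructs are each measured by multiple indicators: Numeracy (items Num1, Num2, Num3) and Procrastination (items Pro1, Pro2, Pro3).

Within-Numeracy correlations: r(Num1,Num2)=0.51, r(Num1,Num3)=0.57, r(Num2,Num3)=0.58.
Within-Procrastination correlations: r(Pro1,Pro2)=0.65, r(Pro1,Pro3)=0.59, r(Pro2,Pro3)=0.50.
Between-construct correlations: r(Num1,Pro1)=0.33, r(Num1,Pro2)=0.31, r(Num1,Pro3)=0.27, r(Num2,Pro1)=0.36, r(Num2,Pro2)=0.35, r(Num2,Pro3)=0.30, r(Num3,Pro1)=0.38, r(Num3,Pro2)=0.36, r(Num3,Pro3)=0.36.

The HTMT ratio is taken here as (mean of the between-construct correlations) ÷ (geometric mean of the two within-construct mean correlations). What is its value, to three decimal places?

0.592

Between-construct mean = 3.02/9 = 0.3356.
Mean within-Num = 1.66/3 = 0.5533; mean within-Pro = 1.74/3 = 0.5800.
Geometric mean = √(0.5533 × 0.5800) = 0.5665.
HTMT = 0.3356 / 0.5665 = 0.592.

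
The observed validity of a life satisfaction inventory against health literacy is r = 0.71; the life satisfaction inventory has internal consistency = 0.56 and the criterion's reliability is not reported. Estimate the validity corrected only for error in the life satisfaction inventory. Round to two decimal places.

0.95

Single correction: r_c = r_obs / √r_xx = 0.71 / √0.56 = 0.71 / 0.7483 ≈ 0.95.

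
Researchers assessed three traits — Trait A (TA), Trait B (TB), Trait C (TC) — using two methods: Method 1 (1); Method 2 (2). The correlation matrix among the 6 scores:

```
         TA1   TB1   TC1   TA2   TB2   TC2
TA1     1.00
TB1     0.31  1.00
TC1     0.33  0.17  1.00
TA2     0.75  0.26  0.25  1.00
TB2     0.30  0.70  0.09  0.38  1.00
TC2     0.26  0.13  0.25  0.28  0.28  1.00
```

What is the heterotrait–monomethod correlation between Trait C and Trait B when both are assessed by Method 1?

0.17

Different traits, same method: r(TC1, TB1) = 0.17.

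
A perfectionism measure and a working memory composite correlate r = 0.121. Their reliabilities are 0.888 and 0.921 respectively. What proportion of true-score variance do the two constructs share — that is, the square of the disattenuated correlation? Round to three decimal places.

0.018

Disattenuated r = 0.121 / √(0.888 × 0.921) = 0.121 / 0.9043 = 0.1338.
Shared true-score variance = 0.1338² = 0.0179 ≈ 0.018.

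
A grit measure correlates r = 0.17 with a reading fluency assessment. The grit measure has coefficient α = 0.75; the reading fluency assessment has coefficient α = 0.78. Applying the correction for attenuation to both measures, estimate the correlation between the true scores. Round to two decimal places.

r_true = r_obs / √(r_xx · r_yy) = 0.17 / √(0.75 × 0.78) = 0.17 / √0.5850 = 0.17 / 0.7649 ≈ 0.22.

0.22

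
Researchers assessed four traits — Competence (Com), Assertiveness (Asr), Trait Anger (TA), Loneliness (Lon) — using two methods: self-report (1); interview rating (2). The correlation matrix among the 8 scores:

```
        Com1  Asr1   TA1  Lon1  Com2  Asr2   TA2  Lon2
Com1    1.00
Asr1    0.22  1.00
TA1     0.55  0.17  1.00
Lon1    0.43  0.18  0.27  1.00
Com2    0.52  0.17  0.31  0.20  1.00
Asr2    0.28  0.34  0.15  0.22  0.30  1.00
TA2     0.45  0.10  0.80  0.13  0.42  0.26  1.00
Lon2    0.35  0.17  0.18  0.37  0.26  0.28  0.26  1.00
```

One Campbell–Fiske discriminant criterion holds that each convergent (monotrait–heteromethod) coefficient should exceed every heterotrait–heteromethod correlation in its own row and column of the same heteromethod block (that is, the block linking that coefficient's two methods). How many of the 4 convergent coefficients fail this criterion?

0

Checking each validity diagonal entry against its comparison values:
Com (methods 1·2): 0.52 vs {0.28, 0.17, 0.45, 0.31, 0.35, 0.20} → pass.
Asr (methods 1·2): 0.34 vs {0.17, 0.28, 0.10, 0.15, 0.17, 0.22} → pass.
TA (methods 1·2): 0.80 vs {0.31, 0.45, 0.15, 0.10, 0.18, 0.13} → pass.
Lon (methods 1·2): 0.37 vs {0.20, 0.35, 0.22, 0.17, 0.13, 0.18} → pass.
0 of 4 fail.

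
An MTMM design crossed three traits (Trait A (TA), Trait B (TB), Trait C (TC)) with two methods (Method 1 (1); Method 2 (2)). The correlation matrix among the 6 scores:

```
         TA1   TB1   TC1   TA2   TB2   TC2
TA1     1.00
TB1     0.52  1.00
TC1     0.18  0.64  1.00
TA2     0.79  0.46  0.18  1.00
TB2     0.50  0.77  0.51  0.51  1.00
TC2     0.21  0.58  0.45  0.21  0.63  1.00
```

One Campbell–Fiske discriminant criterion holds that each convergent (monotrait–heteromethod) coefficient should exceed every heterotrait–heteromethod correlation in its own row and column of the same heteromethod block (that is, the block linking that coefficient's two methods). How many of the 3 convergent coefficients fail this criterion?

1

Checking each validity diagonal entry against its comparison values:
TA (methods 1·2): 0.79 vs {0.50, 0.46, 0.21, 0.18} → pass.
TB (methods 1·2): 0.77 vs {0.46, 0.50, 0.58, 0.51} → pass.
TC (methods 1·2): 0.45 vs {0.18, 0.21, 0.51, 0.58} → fail.
1 of 3 fail.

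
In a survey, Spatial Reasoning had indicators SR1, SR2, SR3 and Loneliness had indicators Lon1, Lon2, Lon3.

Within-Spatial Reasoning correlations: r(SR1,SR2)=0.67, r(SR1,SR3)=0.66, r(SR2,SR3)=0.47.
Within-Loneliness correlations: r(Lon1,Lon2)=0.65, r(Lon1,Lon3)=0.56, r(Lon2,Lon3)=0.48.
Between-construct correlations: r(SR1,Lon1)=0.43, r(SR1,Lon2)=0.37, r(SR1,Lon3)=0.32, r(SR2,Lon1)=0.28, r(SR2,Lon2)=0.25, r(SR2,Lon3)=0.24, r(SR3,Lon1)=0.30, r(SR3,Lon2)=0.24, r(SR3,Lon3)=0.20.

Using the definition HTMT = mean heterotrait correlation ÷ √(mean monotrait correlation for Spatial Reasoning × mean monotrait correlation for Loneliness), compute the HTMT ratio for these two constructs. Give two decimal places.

Mean heterotrait r = 2.63/9 = 0.2922.
Mean within-SR = 1.80/3 = 0.6000; mean within-Lon = 1.69/3 = 0.5633.
Geometric mean = √(0.6000 × 0.5633) = 0.5814.
HTMT = 0.2922 / 0.5814 = 0.50.

0.50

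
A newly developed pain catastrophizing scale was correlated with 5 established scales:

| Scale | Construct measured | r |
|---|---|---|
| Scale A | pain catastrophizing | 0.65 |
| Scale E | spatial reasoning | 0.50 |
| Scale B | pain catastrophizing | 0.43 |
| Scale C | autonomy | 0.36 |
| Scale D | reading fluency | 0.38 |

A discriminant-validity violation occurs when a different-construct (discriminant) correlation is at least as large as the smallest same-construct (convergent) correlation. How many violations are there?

1

Convergent (same construct = pain catastrophizing): Scale A, Scale B.
Smallest convergent = 0.43. Discriminant values: 0.50, 0.36, 0.38; count ≥ 0.43 → 1.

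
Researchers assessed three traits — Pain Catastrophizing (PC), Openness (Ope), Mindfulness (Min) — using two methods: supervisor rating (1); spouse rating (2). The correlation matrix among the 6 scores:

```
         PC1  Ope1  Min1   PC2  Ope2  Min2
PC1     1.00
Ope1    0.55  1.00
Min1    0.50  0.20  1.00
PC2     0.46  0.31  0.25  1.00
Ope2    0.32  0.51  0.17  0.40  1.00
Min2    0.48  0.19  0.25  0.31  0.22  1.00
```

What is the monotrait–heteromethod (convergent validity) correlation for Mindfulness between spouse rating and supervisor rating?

0.25

Same trait (Min), different methods: r(Min2, Min1) = 0.25.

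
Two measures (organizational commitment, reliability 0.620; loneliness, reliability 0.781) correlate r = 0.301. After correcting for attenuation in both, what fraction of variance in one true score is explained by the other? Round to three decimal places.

0.187

Disattenuated r = 0.301 / √(0.620 × 0.781) = 0.301 / 0.6959 = 0.4325.
Shared true-score variance = 0.4325² = 0.1871 ≈ 0.187.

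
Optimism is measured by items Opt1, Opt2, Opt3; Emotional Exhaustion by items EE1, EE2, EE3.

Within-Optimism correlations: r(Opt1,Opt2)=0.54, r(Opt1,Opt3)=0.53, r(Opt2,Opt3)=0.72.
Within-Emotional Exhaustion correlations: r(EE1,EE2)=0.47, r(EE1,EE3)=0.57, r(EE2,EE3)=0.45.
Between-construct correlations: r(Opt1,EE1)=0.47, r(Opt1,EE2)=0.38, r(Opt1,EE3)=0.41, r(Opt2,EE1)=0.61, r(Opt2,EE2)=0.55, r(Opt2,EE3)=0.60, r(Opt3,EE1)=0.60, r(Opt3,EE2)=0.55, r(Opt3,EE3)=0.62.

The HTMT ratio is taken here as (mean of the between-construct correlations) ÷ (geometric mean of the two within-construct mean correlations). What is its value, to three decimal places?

Between-construct mean = 4.79/9 = 0.5322.
Mean within-Opt = 1.79/3 = 0.5967; mean within-EE = 1.49/3 = 0.4967.
Geometric mean = √(0.5967 × 0.4967) = 0.5444.
HTMT = 0.5322 / 0.5444 = 0.978.

0.978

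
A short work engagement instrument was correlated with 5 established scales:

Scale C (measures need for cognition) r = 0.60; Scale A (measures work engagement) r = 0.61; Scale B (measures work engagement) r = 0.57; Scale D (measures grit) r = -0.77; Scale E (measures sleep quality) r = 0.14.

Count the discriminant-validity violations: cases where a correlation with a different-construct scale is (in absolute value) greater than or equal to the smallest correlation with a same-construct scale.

2

Convergent (same construct = work engagement): Scale A, Scale B.
Smallest convergent = 0.57. Discriminant |r|: 0.60, 0.77, 0.14; count ≥ 0.57 → 2.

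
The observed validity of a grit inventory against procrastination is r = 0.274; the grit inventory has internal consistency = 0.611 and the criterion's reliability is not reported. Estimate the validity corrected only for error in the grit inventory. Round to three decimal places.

0.351

Single correction: r_c = r_obs / √r_xx = 0.274 / √0.611 = 0.274 / 0.7817 ≈ 0.351.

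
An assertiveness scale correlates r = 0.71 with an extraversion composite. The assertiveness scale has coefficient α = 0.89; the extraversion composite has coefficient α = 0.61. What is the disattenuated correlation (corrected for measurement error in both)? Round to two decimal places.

0.96

r_true = r_obs / √(r_xx · r_yy) = 0.71 / √(0.89 × 0.61) = 0.71 / √0.5429 = 0.71 / 0.7368 ≈ 0.96.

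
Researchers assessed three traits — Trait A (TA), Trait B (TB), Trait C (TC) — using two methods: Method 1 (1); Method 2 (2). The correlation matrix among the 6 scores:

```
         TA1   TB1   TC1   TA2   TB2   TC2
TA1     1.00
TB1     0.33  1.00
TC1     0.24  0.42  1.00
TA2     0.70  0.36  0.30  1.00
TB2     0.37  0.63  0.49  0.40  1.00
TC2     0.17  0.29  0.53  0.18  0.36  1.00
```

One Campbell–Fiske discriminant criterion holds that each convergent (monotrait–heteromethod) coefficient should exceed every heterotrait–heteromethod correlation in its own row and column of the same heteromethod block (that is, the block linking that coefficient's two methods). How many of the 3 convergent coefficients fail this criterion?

0

Each convergent coefficient versus the relevant comparison correlations:
TA (methods 1·2): 0.70 vs {0.37, 0.36, 0.17, 0.30} → pass.
TB (methods 1·2): 0.63 vs {0.36, 0.37, 0.29, 0.49} → pass.
TC (methods 1·2): 0.53 vs {0.30, 0.17, 0.49, 0.29} → pass.
0 of 3 fail.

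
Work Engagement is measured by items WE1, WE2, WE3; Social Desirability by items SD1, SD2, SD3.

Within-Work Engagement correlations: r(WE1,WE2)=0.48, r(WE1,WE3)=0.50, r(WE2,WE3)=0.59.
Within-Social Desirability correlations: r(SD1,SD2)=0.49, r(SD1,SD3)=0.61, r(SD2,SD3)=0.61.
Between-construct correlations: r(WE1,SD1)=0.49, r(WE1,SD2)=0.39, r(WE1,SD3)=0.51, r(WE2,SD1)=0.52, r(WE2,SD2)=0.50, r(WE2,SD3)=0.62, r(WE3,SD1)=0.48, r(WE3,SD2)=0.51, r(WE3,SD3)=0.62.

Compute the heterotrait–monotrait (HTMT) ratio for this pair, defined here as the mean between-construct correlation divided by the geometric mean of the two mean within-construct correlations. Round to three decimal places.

0.944

Mean between = 4.64/9 = 0.5156.
Mean within-WE = 1.57/3 = 0.5233; mean within-SD = 1.71/3 = 0.5700.
Geometric mean = √(0.5233 × 0.5700) = 0.5462.
HTMT = 0.5156 / 0.5462 = 0.944.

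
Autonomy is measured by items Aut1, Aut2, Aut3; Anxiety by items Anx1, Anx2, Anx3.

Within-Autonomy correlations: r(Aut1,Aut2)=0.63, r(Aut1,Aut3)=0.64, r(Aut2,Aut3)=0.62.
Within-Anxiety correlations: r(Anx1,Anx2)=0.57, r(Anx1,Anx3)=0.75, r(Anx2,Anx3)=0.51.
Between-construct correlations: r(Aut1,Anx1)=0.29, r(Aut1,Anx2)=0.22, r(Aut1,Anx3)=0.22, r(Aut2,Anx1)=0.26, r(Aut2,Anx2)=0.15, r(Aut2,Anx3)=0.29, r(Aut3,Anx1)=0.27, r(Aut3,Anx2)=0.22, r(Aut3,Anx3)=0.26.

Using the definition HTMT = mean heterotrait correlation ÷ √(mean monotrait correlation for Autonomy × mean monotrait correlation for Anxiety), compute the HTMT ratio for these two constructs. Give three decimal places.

0.391

Between-construct mean = 2.18/9 = 0.2422.
Mean within-Aut = 1.89/3 = 0.6300; mean within-Anx = 1.83/3 = 0.6100.
Geometric mean = √(0.6300 × 0.6100) = 0.6199.
HTMT = 0.2422 / 0.6199 = 0.391.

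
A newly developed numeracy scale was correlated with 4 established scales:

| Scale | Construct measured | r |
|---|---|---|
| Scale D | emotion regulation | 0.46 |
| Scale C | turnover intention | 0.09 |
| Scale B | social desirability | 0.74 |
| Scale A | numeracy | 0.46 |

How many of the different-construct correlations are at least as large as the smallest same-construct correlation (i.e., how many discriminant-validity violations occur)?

2

Convergent (same construct = numeracy): Scale A.
Smallest convergent = 0.46. Discriminant values: 0.46, 0.09, 0.74; count ≥ 0.46 → 2.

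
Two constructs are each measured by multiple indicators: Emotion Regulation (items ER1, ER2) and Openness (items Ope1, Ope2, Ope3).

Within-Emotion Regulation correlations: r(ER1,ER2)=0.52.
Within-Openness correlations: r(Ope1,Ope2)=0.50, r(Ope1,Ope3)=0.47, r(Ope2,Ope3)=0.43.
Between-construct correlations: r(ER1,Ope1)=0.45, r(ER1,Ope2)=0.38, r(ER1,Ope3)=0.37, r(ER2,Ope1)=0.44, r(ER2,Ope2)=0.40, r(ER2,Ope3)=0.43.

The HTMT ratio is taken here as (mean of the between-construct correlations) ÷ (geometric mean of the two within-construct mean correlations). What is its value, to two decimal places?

Between-construct mean = 2.47/6 = 0.4117.
Mean within-ER = 0.52/1 = 0.5200; mean within-Ope = 1.40/3 = 0.4667.
Geometric mean = √(0.5200 × 0.4667) = 0.4926.
HTMT = 0.4117 / 0.4926 = 0.84.

0.84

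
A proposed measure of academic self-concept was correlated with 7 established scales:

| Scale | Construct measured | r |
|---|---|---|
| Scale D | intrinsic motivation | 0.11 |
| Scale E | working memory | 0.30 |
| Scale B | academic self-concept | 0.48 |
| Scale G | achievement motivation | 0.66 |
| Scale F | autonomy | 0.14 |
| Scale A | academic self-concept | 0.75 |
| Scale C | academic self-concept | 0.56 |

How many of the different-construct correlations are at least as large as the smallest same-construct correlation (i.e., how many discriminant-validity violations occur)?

1

Convergent (same construct = academic self-concept): Scale B, Scale A, Scale C.
Smallest convergent = 0.48. Discriminant values: 0.11, 0.30, 0.66, 0.14; count ≥ 0.48 → 1.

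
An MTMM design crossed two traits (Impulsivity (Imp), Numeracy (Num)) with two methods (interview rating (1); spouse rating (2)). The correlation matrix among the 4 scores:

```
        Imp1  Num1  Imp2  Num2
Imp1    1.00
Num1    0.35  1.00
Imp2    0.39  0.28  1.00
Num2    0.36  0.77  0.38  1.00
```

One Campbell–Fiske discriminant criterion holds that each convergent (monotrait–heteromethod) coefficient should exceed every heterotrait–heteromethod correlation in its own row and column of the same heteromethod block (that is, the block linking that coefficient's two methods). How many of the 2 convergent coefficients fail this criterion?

Each convergent coefficient versus the relevant comparison correlations:
Imp (methods 1·2): 0.39 vs {0.36, 0.28} → pass.
Num (methods 1·2): 0.77 vs {0.28, 0.36} → pass.
0 of 2 fail.

0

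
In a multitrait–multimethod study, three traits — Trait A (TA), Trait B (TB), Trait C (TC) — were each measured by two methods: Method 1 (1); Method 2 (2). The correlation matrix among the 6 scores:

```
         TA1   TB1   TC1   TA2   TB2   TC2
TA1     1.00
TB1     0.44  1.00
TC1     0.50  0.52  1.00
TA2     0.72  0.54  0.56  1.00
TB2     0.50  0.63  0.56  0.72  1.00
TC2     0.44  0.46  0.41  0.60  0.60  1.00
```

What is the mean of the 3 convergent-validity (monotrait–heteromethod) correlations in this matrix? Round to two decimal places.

0.59

Convergent values: 0.72, 0.63, 0.41; mean = 1.76/3 = 0.59.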